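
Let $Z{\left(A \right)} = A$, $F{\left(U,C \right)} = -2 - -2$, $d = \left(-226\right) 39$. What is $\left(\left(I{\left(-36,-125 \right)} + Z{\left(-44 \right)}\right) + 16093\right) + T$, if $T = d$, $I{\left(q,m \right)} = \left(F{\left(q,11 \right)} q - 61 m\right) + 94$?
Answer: $14954$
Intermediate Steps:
$d = -8814$
$F{\left(U,C \right)} = 0$ ($F{\left(U,C \right)} = -2 + 2 = 0$)
$I{\left(q,m \right)} = 94 - 61 m$ ($I{\left(q,m \right)} = \left(0 q - 61 m\right) + 94 = \left(0 - 61 m\right) + 94 = - 61 m + 94 = 94 - 61 m$)
$T = -8814$
$\left(\left(I{\left(-36,-125 \right)} + Z{\left(-44 \right)}\right) + 16093\right) + T = \left(\left(\left(94 - -7625\right) - 44\right) + 16093\right) - 8814 = \left(\left(\left(94 + 7625\right) - 44\right) + 16093\right) - 8814 = \left(\left(7719 - 44\right) + 16093\right) - 8814 = \left(7675 + 16093\right) - 8814 = 23768 - 8814 = 14954$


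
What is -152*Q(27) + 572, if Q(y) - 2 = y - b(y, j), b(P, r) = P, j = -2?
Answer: 268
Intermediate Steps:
Q(y) = 2 (Q(y) = 2 + (y - y) = 2 + 0 = 2)
-152*Q(27) + 572 = -152*2 + 572 = -304 + 572 = 268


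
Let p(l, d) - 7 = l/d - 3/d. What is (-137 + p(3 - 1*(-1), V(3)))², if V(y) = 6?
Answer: 606841/36 ≈ 16857.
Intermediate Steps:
p(l, d) = 7 - 3/d + l/d (p(l, d) = 7 + (l/d - 3/d) = 7 + (-3/d + l/d) = 7 - 3/d + l/d)
(-137 + p(3 - 1*(-1), V(3)))² = (-137 + (-3 + (3 - 1*(-1)) + 7*6)/6)² = (-137 + (-3 + (3 + 1) + 42)/6)² = (-137 + (-3 + 4 + 42)/6)² = (-137 + (⅙)*43)² = (-137 + 43/6)² = (-779/6)² = 606841/36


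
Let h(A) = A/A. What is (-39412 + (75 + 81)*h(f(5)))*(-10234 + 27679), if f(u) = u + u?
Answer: -684820920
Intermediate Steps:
f(u) = 2*u
h(A) = 1
(-39412 + (75 + 81)*h(f(5)))*(-10234 + 27679) = (-39412 + (75 + 81)*1)*(-10234 + 27679) = (-39412 + 156*1)*17445 = (-39412 + 156)*17445 = -39256*17445 = -684820920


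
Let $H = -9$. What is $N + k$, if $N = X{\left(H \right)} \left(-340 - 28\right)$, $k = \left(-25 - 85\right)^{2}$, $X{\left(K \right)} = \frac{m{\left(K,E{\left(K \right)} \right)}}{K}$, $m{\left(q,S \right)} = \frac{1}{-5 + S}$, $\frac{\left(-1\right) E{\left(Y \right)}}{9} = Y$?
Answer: $\frac{2069192}{171} \approx 12101.0$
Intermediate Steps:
$E{\left(Y \right)} = - 9 Y$
$X{\left(K \right)} = \frac{1}{K \left(-5 - 9 K\right)}$ ($X{\left(K \right)} = \frac{1}{\left(-5 - 9 K\right) K} = \frac{1}{K \left(-5 - 9 K\right)}$)
$k = 12100$ ($k = \left(-110\right)^{2} = 12100$)
$N = \frac{92}{171}$ ($N = - \frac{1}{\left(-9\right) \left(5 + 9 \left(-9\right)\right)} \left(-340 - 28\right) = \left(-1\right) \left(- \frac{1}{9}\right) \frac{1}{5 - 81} \left(-368\right) = \left(-1\right) \left(- \frac{1}{9}\right) \frac{1}{-76} \left(-368\right) = \left(-1\right) \left(- \frac{1}{9}\right) \left(- \frac{1}{76}\right) \left(-368\right) = \left(- \frac{1}{684}\right) \left(-368\right) = \frac{92}{171} \approx 0.53801$)
$N + k = \frac{92}{171} + 12100 = \frac{2069192}{171}$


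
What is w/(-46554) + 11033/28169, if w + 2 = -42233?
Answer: 100196941/77139978 ≈ 1.2989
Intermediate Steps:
w = -42235 (w = -2 - 42233 = -42235)
w/(-46554) + 11033/28169 = -42235/(-46554) + 11033/28169 = -42235*(-1/46554) + 11033*(1/28169) = 42235/46554 + 649/1657 = 100196941/77139978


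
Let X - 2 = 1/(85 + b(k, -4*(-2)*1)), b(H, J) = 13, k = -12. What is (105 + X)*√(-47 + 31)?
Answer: 20974*I/49 ≈ 428.04*I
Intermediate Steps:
X = 197/98 (X = 2 + 1/(85 + 13) = 2 + 1/98 = 197/98 ≈ 2.0102)
(105 + X)*√(-47 + 31) = (105 + 197/98)*√(-47 + 31) = 10487*√(-16)/98 = 10487*(4*I)/98 = 20974*I/49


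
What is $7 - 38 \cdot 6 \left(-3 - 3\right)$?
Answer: $1375$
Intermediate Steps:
$7 - 38 \cdot 6 \left(-3 - 3\right) = 7 - 38 \cdot 6 \left(-6\right) = 7 - -1368 = 7 + 1368 = 1375$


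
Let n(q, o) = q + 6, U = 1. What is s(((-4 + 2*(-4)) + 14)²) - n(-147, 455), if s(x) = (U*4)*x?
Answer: 157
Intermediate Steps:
n(q, o) = 6 + q
s(x) = 4*x (s(x) = (1*4)*x = 4*x)
s(((-4 + 2*(-4)) + 14)²) - n(-147, 455) = 4*((-4 + 2*(-4)) + 14)² - (6 - 147) = 4*((-4 - 8) + 14)² - 1*(-141) = 4*(-12 + 14)² + 141 = 4*2² + 141 = 4*4 + 141 = 16 + 141 = 157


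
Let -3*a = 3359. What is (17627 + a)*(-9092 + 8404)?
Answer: -34071136/3 ≈ -1.1357e+7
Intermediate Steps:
a = -3359/3 (a = -1/3*3359 = -3359/3 ≈ -1119.7)
(17627 + a)*(-9092 + 8404) = (17627 - 3359/3)*(-9092 + 8404) = (49522/3)*(-688) = -34071136/3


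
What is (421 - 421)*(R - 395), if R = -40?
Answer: 0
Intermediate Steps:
(421 - 421)*(R - 395) = (421 - 421)*(-40 - 395) = 0*(-435) = 0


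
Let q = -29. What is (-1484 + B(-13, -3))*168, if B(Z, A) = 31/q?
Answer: -7235256/29 ≈ -2.4949e+5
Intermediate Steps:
B(Z, A) = -31/29 (B(Z, A) = 31/(-29) = 31*(-1/29) = -31/29)
(-1484 + B(-13, -3))*168 = (-1484 - 31/29)*168 = -43067/29*168 = -7235256/29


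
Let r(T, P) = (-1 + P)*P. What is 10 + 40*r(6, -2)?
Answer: 250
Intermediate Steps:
r(T, P) = P*(-1 + P)
10 + 40*r(6, -2) = 10 + 40*(-2*(-1 - 2)) = 10 + 40*(-2*(-3)) = 10 + 40*6 = 10 + 240 = 250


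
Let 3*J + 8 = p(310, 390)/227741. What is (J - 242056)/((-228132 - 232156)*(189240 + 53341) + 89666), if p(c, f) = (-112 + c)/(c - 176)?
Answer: 11080463243773/5111205785146725942 ≈ 2.1679e-6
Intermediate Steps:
p(c, f) = (-112 + c)/(-176 + c)
J = -122069077/45775941 (J = -8/3 + (((-112 + 310)/(-176 + 310))/227741)/3 = -8/3 + ((198/134)*(1/227741))/3 = -8/3 + (((1/134)*198)*(1/227741))/3 = -8/3 + ((99/67)*(1/227741))/3 = -8/3 + (1/3)*(99/15258647) = -8/3 + 33/15258647 = -122069077/45775941 ≈ -2.6667)
(J - 242056)/((-228132 - 232156)*(189240 + 53341) + 89666) = (-122069077/45775941 - 242056)/((-228132 - 232156)*(189240 + 53341) + 89666) = -11080463243773/(45775941*(-460288*242581 + 89666)) = -11080463243773/(45775941*(-111657123328 + 89666)) = -11080463243773/45775941/(-111657033662) = -11080463243773/45775941*(-1/111657033662) = 11080463243773/5111205785146725942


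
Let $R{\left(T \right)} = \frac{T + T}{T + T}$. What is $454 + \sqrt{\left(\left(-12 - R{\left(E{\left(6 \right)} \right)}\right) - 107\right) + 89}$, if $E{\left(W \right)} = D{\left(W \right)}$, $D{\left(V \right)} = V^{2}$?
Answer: $454 + i \sqrt{31} \approx 454.0 + 5.5678 i$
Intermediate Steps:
$E{\left(W \right)} = W^{2}$
$R{\left(T \right)} = 1$ ($R{\left(T \right)} = \frac{2 T}{2 T} = 2 T \frac{1}{2 T} = 1$)
$454 + \sqrt{\left(\left(-12 - R{\left(E{\left(6 \right)} \right)}\right) - 107\right) + 89} = 454 + \sqrt{\left(\left(-12 - 1\right) - 107\right) + 89} = 454 + \sqrt{\left(-13 - 107\right) + 89} = 454 + \sqrt{-120 + 89} = 454 + \sqrt{-31} = 454 + i \sqrt{31}$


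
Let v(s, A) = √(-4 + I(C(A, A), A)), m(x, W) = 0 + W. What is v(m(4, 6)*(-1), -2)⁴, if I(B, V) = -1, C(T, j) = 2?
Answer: 25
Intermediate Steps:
m(x, W) = W
v(s, A) = I*√5 (v(s, A) = √(-4 - 1) = √(-5) = I*√5)
v(m(4, 6)*(-1), -2)⁴ = (I*√5)⁴ = 25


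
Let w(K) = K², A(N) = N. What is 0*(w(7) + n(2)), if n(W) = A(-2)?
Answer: 0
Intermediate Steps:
n(W) = -2
0*(w(7) + n(2)) = 0*(7² - 2) = 0*(49 - 2) = 0*47 = 0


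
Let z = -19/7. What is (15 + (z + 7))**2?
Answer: 18225/49 ≈ 371.94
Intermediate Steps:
z = -19/7 (z = -19*1/7 = -19/7 ≈ -2.7143)
(15 + (z + 7))**2 = (15 + (-19/7 + 7))**2 = (15 + 30/7)**2 = (135/7)**2 = 18225/49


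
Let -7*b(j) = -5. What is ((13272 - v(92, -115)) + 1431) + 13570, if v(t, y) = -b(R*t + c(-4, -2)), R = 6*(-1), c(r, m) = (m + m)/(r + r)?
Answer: 197916/7 ≈ 28274.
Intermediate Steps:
c(r, m) = m/r (c(r, m) = (2*m)/((2*r)) = (2*m)*(1/(2*r)) = m/r)
R = -6
b(j) = 5/7 (b(j) = -⅐*(-5) = 5/7)
v(t, y) = -5/7 (v(t, y) = -1*5/7 = -5/7)
((13272 - v(92, -115)) + 1431) + 13570 = ((13272 - 1*(-5/7)) + 1431) + 13570 = ((13272 + 5/7) + 1431) + 13570 = (92909/7 + 1431) + 13570 = 102926/7 + 13570 = 197916/7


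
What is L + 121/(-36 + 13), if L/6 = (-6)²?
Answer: 4847/23 ≈ 210.74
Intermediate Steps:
L = 216 (L = 6*(-6)² = 6*36 = 216)
L + 121/(-36 + 13) = 216 + 121/(-36 + 13) = 216 + 121/(-23) = 216 + 121*(-1/23) = 216 - 121/23 = 4847/23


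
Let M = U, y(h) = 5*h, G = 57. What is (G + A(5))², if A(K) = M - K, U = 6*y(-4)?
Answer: 4624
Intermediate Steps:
U = -120 (U = 6*(5*(-4)) = 6*(-20) = -120)
M = -120
A(K) = -120 - K
(G + A(5))² = (57 + (-120 - 1*5))² = (57 + (-120 - 5))² = (57 - 125)² = (-68)² = 4624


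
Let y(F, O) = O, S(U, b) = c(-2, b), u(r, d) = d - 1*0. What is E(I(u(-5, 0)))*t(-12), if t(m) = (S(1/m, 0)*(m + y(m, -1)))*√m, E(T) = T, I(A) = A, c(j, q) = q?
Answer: 0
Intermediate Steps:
u(r, d) = d (u(r, d) = d + 0 = d)
S(U, b) = b
t(m) = 0 (t(m) = (0*(m - 1))*√m = (0*(-1 + m))*√m = 0*√m = 0)
E(I(u(-5, 0)))*t(-12) = 0*0 = 0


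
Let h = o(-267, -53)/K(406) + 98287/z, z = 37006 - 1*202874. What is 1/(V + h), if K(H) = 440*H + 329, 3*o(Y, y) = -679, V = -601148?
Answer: -12722241468/7647957568805647 ≈ -1.6635e-6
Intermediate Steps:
o(Y, y) = -679/3 (o(Y, y) = (⅓)*(-679) = -679/3)
z = -165868 (z = 37006 - 202874 = -165868)
K(H) = 329 + 440*H
h = -7554800383/12722241468 (h = -679/(3*(329 + 440*406)) + 98287/(-165868) = -679/(3*(329 + 178640)) + 98287*(-1/165868) = -679/3/178969 - 98287/165868 = -679/3*1/178969 - 98287/165868 = -97/76701 - 98287/165868 = -7554800383/12722241468 ≈ -0.59383)
1/(V + h) = 1/(-601148 - 7554800383/12722241468) = 1/(-7647957568805647/12722241468) = -12722241468/7647957568805647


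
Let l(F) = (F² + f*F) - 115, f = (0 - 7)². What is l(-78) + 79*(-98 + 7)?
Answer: -5042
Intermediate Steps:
f = 49 (f = (-7)² = 49)
l(F) = -115 + F² + 49*F (l(F) = (F² + 49*F) - 115 = -115 + F² + 49*F)
l(-78) + 79*(-98 + 7) = (-115 + (-78)² + 49*(-78)) + 79*(-98 + 7) = (-115 + 6084 - 3822) + 79*(-91) = 2147 - 7189 = -5042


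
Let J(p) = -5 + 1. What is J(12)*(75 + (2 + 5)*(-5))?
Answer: -160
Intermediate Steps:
J(p) = -4
J(12)*(75 + (2 + 5)*(-5)) = -4*(75 + (2 + 5)*(-5)) = -4*(75 + 7*(-5)) = -4*(75 - 35) = -4*40 = -160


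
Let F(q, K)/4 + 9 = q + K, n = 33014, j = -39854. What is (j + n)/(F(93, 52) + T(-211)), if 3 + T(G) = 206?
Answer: -760/83 ≈ -9.1566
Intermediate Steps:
T(G) = 203 (T(G) = -3 + 206 = 203)
F(q, K) = -36 + 4*K + 4*q (F(q, K) = -36 + 4*(q + K) = -36 + 4*(K + q) = -36 + (4*K + 4*q) = -36 + 4*K + 4*q)
(j + n)/(F(93, 52) + T(-211)) = (-39854 + 33014)/((-36 + 4*52 + 4*93) + 203) = -6840/((-36 + 208 + 372) + 203) = -6840/(544 + 203) = -6840/747 = -6840*1/747 = -760/83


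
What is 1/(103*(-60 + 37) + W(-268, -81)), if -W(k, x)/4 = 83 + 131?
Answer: -1/3225 ≈ -0.00031008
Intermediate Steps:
W(k, x) = -856 (W(k, x) = -4*(83 + 131) = -4*214 = -856)
1/(103*(-60 + 37) + W(-268, -81)) = 1/(103*(-60 + 37) - 856) = 1/(103*(-23) - 856) = 1/(-2369 - 856) = 1/(-3225) = -1/3225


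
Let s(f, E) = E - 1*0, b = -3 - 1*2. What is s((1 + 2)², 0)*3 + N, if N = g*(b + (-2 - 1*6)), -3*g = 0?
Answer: 0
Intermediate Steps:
g = 0 (g = -⅓*0 = 0)
b = -5 (b = -3 - 2 = -5)
s(f, E) = E (s(f, E) = E + 0 = E)
N = 0 (N = 0*(-5 + (-2 - 1*6)) = 0*(-5 + (-2 - 6)) = 0*(-5 - 8) = 0*(-13) = 0)
s((1 + 2)², 0)*3 + N = 0*3 + 0 = 0 + 0 = 0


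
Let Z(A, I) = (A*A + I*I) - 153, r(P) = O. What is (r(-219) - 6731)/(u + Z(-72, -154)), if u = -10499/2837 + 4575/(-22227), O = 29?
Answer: -140871569766/604160652235 ≈ -0.23317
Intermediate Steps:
r(P) = 29
Z(A, I) = -153 + A² + I² (Z(A, I) = (A² + I²) - 153 = -153 + A² + I²)
u = -82113516/21019333 (u = -10499*1/2837 + 4575*(-1/22227) = -10499/2837 - 1525/7409 = -82113516/21019333 ≈ -3.9066)
(r(-219) - 6731)/(u + Z(-72, -154)) = (29 - 6731)/(-82113516/21019333 + (-153 + (-72)² + (-154)²)) = -6702/(-82113516/21019333 + (-153 + 5184 + 23716)) = -6702/(-82113516/21019333 + 28747) = -6702/604160652235/21019333 = -6702*21019333/604160652235 = -140871569766/604160652235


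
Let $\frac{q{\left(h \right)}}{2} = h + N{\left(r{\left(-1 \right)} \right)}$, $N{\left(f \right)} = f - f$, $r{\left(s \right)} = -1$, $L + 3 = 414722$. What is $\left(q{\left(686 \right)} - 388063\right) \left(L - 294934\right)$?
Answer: $-46319781435$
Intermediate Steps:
$L = 414719$ ($L = -3 + 414722 = 414719$)
$N{\left(f \right)} = 0$
$q{\left(h \right)} = 2 h$ ($q{\left(h \right)} = 2 \left(h + 0\right) = 2 h$)
$\left(q{\left(686 \right)} - 388063\right) \left(L - 294934\right) = \left(2 \cdot 686 - 388063\right) \left(414719 - 294934\right) = \left(1372 - 388063\right) 119785 = \left(-386691\right) 119785 = -46319781435$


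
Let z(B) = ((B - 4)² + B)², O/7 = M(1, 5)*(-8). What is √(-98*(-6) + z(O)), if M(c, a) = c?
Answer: 2*√3140131 ≈ 3544.1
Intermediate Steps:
O = -56 (O = 7*(1*(-8)) = 7*(-8) = -56)
z(B) = (B + (-4 + B)²)² (z(B) = ((-4 + B)² + B)² = (B + (-4 + B)²)²)
√(-98*(-6) + z(O)) = √(-98*(-6) + (-56 + (-4 - 56)²)²) = √(588 + (-56 + (-60)²)²) = √(588 + (-56 + 3600)²) = √(588 + 3544²) = √(588 + 12559936) = √12560524 = 2*√3140131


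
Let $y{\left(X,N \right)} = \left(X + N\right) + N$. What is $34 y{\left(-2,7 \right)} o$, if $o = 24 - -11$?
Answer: $14280$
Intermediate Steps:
$y{\left(X,N \right)} = X + 2 N$ ($y{\left(X,N \right)} = \left(N + X\right) + N = X + 2 N$)
$o = 35$ ($o = 24 + 11 = 35$)
$34 y{\left(-2,7 \right)} o = 34 \left(-2 + 2 \cdot 7\right) 35 = 34 \left(-2 + 14\right) 35 = 34 \cdot 12 \cdot 35 = 408 \cdot 35 = 14280$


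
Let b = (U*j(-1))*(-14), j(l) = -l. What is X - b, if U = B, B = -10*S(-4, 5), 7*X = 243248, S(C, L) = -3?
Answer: 246188/7 ≈ 35170.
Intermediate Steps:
X = 243248/7 (X = (⅐)*243248 = 243248/7 ≈ 34750.)
B = 30 (B = -10*(-3) = 30)
U = 30
b = -420 (b = (30*(-1*(-1)))*(-14) = (30*1)*(-14) = 30*(-14) = -420)
X - b = 243248/7 - 1*(-420) = 243248/7 + 420 = 246188/7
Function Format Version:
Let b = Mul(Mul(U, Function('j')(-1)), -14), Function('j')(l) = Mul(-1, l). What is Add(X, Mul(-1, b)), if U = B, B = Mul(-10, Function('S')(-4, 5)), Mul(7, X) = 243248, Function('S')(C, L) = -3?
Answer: Rational(246188, 7) ≈ 35170.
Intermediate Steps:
X = Rational(243248, 7) (X = Mul(Rational(1, 7), 243248) = Rational(243248, 7) ≈ 34750.)
B = 30 (B = Mul(-10, -3) = 30)
U = 30
b = -420 (b = Mul(Mul(30, Mul(-1, -1)), -14) = Mul(Mul(30, 1), -14) = Mul(30, -14) = -420)
Add(X, Mul(-1, b)) = Add(Rational(243248, 7), Mul(-1, -420)) = Add(Rational(243248, 7), 420) = Rational(246188, 7)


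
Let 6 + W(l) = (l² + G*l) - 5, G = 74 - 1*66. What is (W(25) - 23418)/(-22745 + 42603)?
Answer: -11302/9929 ≈ -1.1383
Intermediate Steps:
G = 8 (G = 74 - 66 = 8)
W(l) = -11 + l² + 8*l (W(l) = -6 + ((l² + 8*l) - 5) = -6 + (-5 + l² + 8*l) = -11 + l² + 8*l)
(W(25) - 23418)/(-22745 + 42603) = ((-11 + 25² + 8*25) - 23418)/(-22745 + 42603) = ((-11 + 625 + 200) - 23418)/19858 = (814 - 23418)*(1/19858) = -22604*1/19858 = -11302/9929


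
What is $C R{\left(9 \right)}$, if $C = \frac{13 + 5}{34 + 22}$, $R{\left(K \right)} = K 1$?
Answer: $\frac{81}{28} \approx 2.8929$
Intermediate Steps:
$R{\left(K \right)} = K$
$C = \frac{9}{28}$ ($C = \frac{18}{56} = 18 \cdot \frac{1}{56} = \frac{9}{28} \approx 0.32143$)
$C R{\left(9 \right)} = \frac{9}{28} \cdot 9 = \frac{81}{28}$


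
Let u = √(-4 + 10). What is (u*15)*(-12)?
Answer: -180*√6 ≈ -440.91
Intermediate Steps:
u = √6 ≈ 2.4495
(u*15)*(-12) = (√6*15)*(-12) = (15*√6)*(-12) = -180*√6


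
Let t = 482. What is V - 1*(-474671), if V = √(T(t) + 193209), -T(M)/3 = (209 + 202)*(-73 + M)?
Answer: 474671 + 4*I*√19443 ≈ 4.7467e+5 + 557.75*I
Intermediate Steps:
T(M) = 90009 - 1233*M (T(M) = -3*(209 + 202)*(-73 + M) = -1233*(-73 + M) = -3*(-30003 + 411*M) = 90009 - 1233*M)
V = 4*I*√19443 (V = √((90009 - 1233*482) + 193209) = √((90009 - 594306) + 193209) = √(-504297 + 193209) = √(-311088) = 4*I*√19443 ≈ 557.75*I)
V - 1*(-474671) = 4*I*√19443 - 1*(-474671) = 4*I*√19443 + 474671 = 474671 + 4*I*√19443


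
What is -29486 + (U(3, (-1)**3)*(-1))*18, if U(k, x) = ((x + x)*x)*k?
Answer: -29594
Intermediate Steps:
U(k, x) = 2*k*x**2 (U(k, x) = ((2*x)*x)*k = (2*x**2)*k = 2*k*x**2)
-29486 + (U(3, (-1)**3)*(-1))*18 = -29486 + ((2*3*((-1)**3)**2)*(-1))*18 = -29486 + ((2*3*(-1)**2)*(-1))*18 = -29486 + ((2*3*1)*(-1))*18 = -29486 + (6*(-1))*18 = -29486 - 6*18 = -29486 - 108 = -29594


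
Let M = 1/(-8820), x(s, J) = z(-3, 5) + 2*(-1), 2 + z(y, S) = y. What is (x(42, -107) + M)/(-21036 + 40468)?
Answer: -61741/171390240 ≈ -0.00036024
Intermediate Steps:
z(y, S) = -2 + y
x(s, J) = -7 (x(s, J) = (-2 - 3) + 2*(-1) = -5 - 2 = -7)
M = -1/8820 ≈ -0.00011338
(x(42, -107) + M)/(-21036 + 40468) = (-7 - 1/8820)/(-21036 + 40468) = -61741/8820/19432 = -61741/8820*1/19432 = -61741/171390240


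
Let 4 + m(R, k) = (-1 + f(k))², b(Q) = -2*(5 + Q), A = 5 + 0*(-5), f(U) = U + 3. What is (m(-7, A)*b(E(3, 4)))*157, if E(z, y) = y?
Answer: -127170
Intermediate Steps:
f(U) = 3 + U
A = 5 (A = 5 + 0 = 5)
b(Q) = -10 - 2*Q
m(R, k) = -4 + (2 + k)² (m(R, k) = -4 + (-1 + (3 + k))² = -4 + (2 + k)²)
(m(-7, A)*b(E(3, 4)))*157 = ((5*(4 + 5))*(-10 - 2*4))*157 = ((5*9)*(-10 - 8))*157 = (45*(-18))*157 = -810*157 = -127170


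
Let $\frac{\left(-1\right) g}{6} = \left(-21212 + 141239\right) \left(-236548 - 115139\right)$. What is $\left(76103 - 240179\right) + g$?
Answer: $253271449218$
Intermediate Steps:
$g = 253271613294$ ($g = - 6 \left(-21212 + 141239\right) \left(-236548 - 115139\right) = - 6 \cdot 120027 \left(-351687\right) = \left(-6\right) \left(-42211935549\right) = 253271613294$)
$\left(76103 - 240179\right) + g = \left(76103 - 240179\right) + 253271613294 = -164076 + 253271613294 = 253271449218$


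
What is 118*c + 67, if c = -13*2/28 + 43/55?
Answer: 19128/385 ≈ 49.683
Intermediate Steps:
c = -113/770 (c = -26*1/28 + 43*(1/55) = -13/14 + 43/55 = -113/770 ≈ -0.14675)
118*c + 67 = 118*(-113/770) + 67 = -6667/385 + 67 = 19128/385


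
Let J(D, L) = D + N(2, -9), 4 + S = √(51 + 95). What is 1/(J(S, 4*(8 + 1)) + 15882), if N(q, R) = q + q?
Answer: 7941/126118889 - √146/252237778 ≈ 6.2917e-5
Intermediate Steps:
N(q, R) = 2*q
S = -4 + √146 (S = -4 + √(51 + 95) = -4 + √146 ≈ 8.0830)
J(D, L) = 4 + D (J(D, L) = D + 2*2 = D + 4 = 4 + D)
1/(J(S, 4*(8 + 1)) + 15882) = 1/((4 + (-4 + √146)) + 15882) = 1/(√146 + 15882) = 1/(15882 + √146)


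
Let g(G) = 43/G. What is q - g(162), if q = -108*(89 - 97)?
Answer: 139925/162 ≈ 863.73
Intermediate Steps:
q = 864 (q = -108*(-8) = 864)
q - g(162) = 864 - 43/162 = 139925/162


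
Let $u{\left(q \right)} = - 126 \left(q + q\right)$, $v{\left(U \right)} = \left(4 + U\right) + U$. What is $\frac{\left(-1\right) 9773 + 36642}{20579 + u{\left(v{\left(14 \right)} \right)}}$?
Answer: $\frac{26869}{12515} \approx 2.1469$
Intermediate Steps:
$v{\left(U \right)} = 4 + 2 U$
$u{\left(q \right)} = - 252 q$ ($u{\left(q \right)} = - 126 \cdot 2 q = - 252 q$)
$\frac{\left(-1\right) 9773 + 36642}{20579 + u{\left(v{\left(14 \right)} \right)}} = \frac{\left(-1\right) 9773 + 36642}{20579 - 252 \left(4 + 2 \cdot 14\right)} = \frac{-9773 + 36642}{20579 - 252 \left(4 + 28\right)} = \frac{26869}{20579 - 8064} = \frac{26869}{12515}$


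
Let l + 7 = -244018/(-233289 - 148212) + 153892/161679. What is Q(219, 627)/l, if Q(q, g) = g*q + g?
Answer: -2836078594230420/111200787713 ≈ -25504.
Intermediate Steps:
Q(q, g) = g + g*q
l = -111200787713/20560233393 (l = -7 + (-244018/(-233289 - 148212) + 153892/161679) = -7 + (-244018/(-381501) + 153892*(1/161679)) = -7 + (-244018*(-1/381501) + 153892/161679) = -7 + (244018/381501 + 153892/161679) = -7 + 32720846038/20560233393 = -111200787713/20560233393 ≈ -5.4085)
Q(219, 627)/l = (627*(1 + 219))/(-111200787713/20560233393) = (627*220)*(-20560233393/111200787713) = 137940*(-20560233393/111200787713) = -2836078594230420/111200787713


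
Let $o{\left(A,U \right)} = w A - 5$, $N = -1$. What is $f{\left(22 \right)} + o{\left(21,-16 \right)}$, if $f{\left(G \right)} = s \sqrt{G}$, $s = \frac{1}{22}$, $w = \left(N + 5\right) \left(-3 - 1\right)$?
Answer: $-341 + \frac{\sqrt{22}}{22} \approx -340.79$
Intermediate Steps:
$w = -16$ ($w = \left(-1 + 5\right) \left(-3 - 1\right) = 4 \left(-4\right) = -16$)
$s = \frac{1}{22} \approx 0.045455$
$o{\left(A,U \right)} = -5 - 16 A$ ($o{\left(A,U \right)} = - 16 A - 5 = -5 - 16 A$)
$f{\left(G \right)} = \frac{\sqrt{G}}{22}$
$f{\left(22 \right)} + o{\left(21,-16 \right)} = \frac{\sqrt{22}}{22} - 341 = -341 + \frac{\sqrt{22}}{22}$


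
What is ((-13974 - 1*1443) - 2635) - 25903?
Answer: -43955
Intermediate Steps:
((-13974 - 1*1443) - 2635) - 25903 = ((-13974 - 1443) - 2635) - 25903 = (-15417 - 2635) - 25903 = -18052 - 25903 = -43955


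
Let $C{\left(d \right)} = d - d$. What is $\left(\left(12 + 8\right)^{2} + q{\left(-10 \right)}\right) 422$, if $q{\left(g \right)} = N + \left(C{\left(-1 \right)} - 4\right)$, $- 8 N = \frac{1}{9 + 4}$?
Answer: $\frac{8689613}{52} \approx 1.6711 \cdot 10^{5}$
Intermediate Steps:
$C{\left(d \right)} = 0$
$N = - \frac{1}{104}$ ($N = - \frac{1}{8 \left(9 + 4\right)} = - \frac{1}{8 \cdot 13} = \left(- \frac{1}{8}\right) \frac{1}{13} = - \frac{1}{104} \approx -0.0096154$)
$q{\left(g \right)} = - \frac{417}{104}$ ($q{\left(g \right)} = - \frac{1}{104} + \left(0 - 4\right) = - \frac{1}{104} - 4 = - \frac{417}{104}$)
$\left(\left(12 + 8\right)^{2} + q{\left(-10 \right)}\right) 422 = \left(\left(12 + 8\right)^{2} - \frac{417}{104}\right) 422 = \left(20^{2} - \frac{417}{104}\right) 422 = \left(400 - \frac{417}{104}\right) 422 = \frac{41183}{104} \cdot 422 = \frac{8689613}{52}$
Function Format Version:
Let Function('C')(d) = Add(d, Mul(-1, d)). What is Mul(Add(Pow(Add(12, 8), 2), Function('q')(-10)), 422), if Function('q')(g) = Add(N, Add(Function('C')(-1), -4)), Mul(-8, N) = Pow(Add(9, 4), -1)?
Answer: Rational(8689613, 52) ≈ 1.6711e+5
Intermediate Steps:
Function('C')(d) = 0
N = Rational(-1, 104) (N = Mul(Rational(-1, 8), Pow(Add(9, 4), -1)) = Mul(Rational(-1, 8), Pow(13, -1)) = Mul(Rational(-1, 8), Rational(1, 13)) = Rational(-1, 104) ≈ -0.0096154)
Function('q')(g) = Rational(-417, 104) (Function('q')(g) = Add(Rational(-1, 104), Add(0, -4)) = Add(Rational(-1, 104), -4) = Rational(-417, 104))
Mul(Add(Pow(Add(12, 8), 2), Function('q')(-10)), 422) = Mul(Add(Pow(Add(12, 8), 2), Rational(-417, 104)), 422) = Mul(Add(Pow(20, 2), Rational(-417, 104)), 422) = Mul(Add(400, Rational(-417, 104)), 422) = Mul(Rational(41183, 104), 422) = Rational(8689613, 52)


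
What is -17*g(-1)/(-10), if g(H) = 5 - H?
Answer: 51/5 ≈ 10.200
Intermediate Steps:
-17*g(-1)/(-10) = -17*(5 - 1*(-1))/(-10) = -17*(5 + 1)*(-⅒) = -17*6*(-⅒) = -102*(-⅒) = 51/5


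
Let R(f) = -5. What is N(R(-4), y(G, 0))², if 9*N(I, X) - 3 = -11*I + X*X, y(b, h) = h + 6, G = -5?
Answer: 8836/81 ≈ 109.09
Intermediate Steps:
y(b, h) = 6 + h
N(I, X) = ⅓ - 11*I/9 + X²/9 (N(I, X) = ⅓ + (-11*I + X*X)/9 = ⅓ + (-11*I + X²)/9 = ⅓ + (X² - 11*I)/9 = ⅓ + (-11*I/9 + X²/9) = ⅓ - 11*I/9 + X²/9)
N(R(-4), y(G, 0))² = (⅓ - 11/9*(-5) + (6 + 0)²/9)² = (⅓ + 55/9 + (⅑)*6²)² = (⅓ + 55/9 + (⅑)*36)² = (⅓ + 55/9 + 4)² = (94/9)² = 8836/81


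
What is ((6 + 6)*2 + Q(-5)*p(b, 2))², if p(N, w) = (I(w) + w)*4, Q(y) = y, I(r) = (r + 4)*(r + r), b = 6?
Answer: 246016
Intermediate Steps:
I(r) = 2*r*(4 + r) (I(r) = (4 + r)*(2*r) = 2*r*(4 + r))
p(N, w) = 4*w + 8*w*(4 + w) (p(N, w) = (2*w*(4 + w) + w)*4 = (w + 2*w*(4 + w))*4 = 4*w + 8*w*(4 + w))
((6 + 6)*2 + Q(-5)*p(b, 2))² = ((6 + 6)*2 - 20*2*(9 + 2*2))² = (12*2 - 20*2*(9 + 4))² = (24 - 20*2*13)² = (24 - 5*104)² = (24 - 520)² = (-496)² = 246016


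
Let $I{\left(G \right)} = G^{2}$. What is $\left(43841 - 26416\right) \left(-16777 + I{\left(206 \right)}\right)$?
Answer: $447108075$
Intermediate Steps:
$\left(43841 - 26416\right) \left(-16777 + I{\left(206 \right)}\right) = \left(43841 - 26416\right) \left(-16777 + 206^{2}\right) = 17425 \left(-16777 + 42436\right) = 17425 \cdot 25659 = 447108075$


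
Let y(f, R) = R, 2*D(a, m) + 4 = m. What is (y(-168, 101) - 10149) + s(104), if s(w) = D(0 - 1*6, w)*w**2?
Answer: 530752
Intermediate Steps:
D(a, m) = -2 + m/2
s(w) = w**2*(-2 + w/2) (s(w) = (-2 + w/2)*w**2 = w**2*(-2 + w/2))
(y(-168, 101) - 10149) + s(104) = (101 - 10149) + (1/2)*104**2*(-4 + 104) = -10048 + (1/2)*10816*100 = -10048 + 540800 = 530752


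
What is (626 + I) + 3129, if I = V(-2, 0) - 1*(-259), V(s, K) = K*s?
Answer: 4014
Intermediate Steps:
I = 259 (I = 0*(-2) - 1*(-259) = 0 + 259 = 259)
(626 + I) + 3129 = (626 + 259) + 3129 = 885 + 3129 = 4014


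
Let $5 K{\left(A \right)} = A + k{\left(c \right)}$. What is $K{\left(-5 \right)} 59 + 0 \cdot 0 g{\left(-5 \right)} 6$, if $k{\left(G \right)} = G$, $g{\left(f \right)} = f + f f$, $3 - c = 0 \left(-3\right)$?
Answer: $- \frac{118}{5} \approx -23.6$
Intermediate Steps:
$c = 3$ ($c = 3 - 0 \left(-3\right) = 3 - 0 = 3 + 0 = 3$)
$g{\left(f \right)} = f + f^{2}$
$K{\left(A \right)} = \frac{3}{5} + \frac{A}{5}$ ($K{\left(A \right)} = \frac{A + 3}{5} = \frac{3 + A}{5} = \frac{3}{5} + \frac{A}{5}$)
$K{\left(-5 \right)} 59 + 0 \cdot 0 g{\left(-5 \right)} 6 = \left(\frac{3}{5} + \frac{1}{5} \left(-5\right)\right) 59 + 0 \cdot 0 \left(- 5 \left(1 - 5\right)\right) 6 = \left(\frac{3}{5} - 1\right) 59 + 0 \left(\left(-5\right) \left(-4\right)\right) 6 = \left(- \frac{2}{5}\right) 59 + 0 \cdot 20 \cdot 6 = - \frac{118}{5} + 0 \cdot 6 = - \frac{118}{5} + 0 = - \frac{118}{5}$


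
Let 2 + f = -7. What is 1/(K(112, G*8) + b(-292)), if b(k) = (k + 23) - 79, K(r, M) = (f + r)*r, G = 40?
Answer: 1/11188 ≈ 8.9381e-5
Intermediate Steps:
f = -9 (f = -2 - 7 = -9)
K(r, M) = r*(-9 + r) (K(r, M) = (-9 + r)*r = r*(-9 + r))
b(k) = -56 + k (b(k) = (23 + k) - 79 = -56 + k)
1/(K(112, G*8) + b(-292)) = 1/(112*(-9 + 112) + (-56 - 292)) = 1/(112*103 - 348) = 1/(11536 - 348) = 1/11188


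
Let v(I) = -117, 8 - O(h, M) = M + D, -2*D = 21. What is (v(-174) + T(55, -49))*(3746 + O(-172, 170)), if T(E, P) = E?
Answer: -222859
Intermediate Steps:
D = -21/2 (D = -1/2*21 = -21/2 ≈ -10.500)
O(h, M) = 37/2 - M (O(h, M) = 8 - (M - 21/2) = 8 - (-21/2 + M) = 8 + (21/2 - M) = 37/2 - M)
(v(-174) + T(55, -49))*(3746 + O(-172, 170)) = (-117 + 55)*(3746 + (37/2 - 1*170)) = -62*(3746 + (37/2 - 170)) = -62*(3746 - 303/2) = -62*7189/2 = -222859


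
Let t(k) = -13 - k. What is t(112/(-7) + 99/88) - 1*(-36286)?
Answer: 290303/8 ≈ 36288.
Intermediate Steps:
t(112/(-7) + 99/88) - 1*(-36286) = (-13 - (112/(-7) + 99/88)) - 1*(-36286) = (-13 - (112*(-⅐) + 99*(1/88))) + 36286 = (-13 - (-16 + 9/8)) + 36286 = (-13 - 1*(-119/8)) + 36286 = (-13 + 119/8) + 36286 = 15/8 + 36286 = 290303/8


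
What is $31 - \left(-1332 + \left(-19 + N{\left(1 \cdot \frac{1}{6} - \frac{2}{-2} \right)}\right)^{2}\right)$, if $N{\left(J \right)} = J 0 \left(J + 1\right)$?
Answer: $1002$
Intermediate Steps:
$N{\left(J \right)} = 0$ ($N{\left(J \right)} = 0 \left(1 + J\right) = 0$)
$31 - \left(-1332 + \left(-19 + N{\left(1 \cdot \frac{1}{6} - \frac{2}{-2} \right)}\right)^{2}\right) = 31 + \left(1332 - \left(-19 + 0\right)^{2}\right) = 31 + \left(1332 - \left(-19\right)^{2}\right) = 31 + \left(1332 - 361\right) = 31 + 971 = 1002$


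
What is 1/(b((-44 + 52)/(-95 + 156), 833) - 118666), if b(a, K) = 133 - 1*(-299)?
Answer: -1/118234 ≈ -8.4578e-6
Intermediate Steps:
b(a, K) = 432 (b(a, K) = 133 + 299 = 432)
1/(b((-44 + 52)/(-95 + 156), 833) - 118666) = 1/(432 - 118666) = 1/(-118234) = -1/118234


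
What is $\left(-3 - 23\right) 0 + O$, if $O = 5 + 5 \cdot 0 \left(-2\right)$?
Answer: $5$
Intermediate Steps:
$O = 5$ ($O = 5 + 0 \left(-2\right) = 5 + 0 = 5$)
$\left(-3 - 23\right) 0 + O = \left(-3 - 23\right) 0 + 5 = \left(-26\right) 0 + 5 = 0 + 5 = 5$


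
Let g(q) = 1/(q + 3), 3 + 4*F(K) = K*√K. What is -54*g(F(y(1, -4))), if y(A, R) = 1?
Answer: -108/5 ≈ -21.600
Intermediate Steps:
F(K) = -¾ + K^(3/2)/4 (F(K) = -¾ + (K*√K)/4 = -¾ + K^(3/2)/4)
g(q) = 1/(3 + q)
-54*g(F(y(1, -4))) = -54/(3 + (-¾ + 1^(3/2)/4)) = -54/(3 + (-¾ + (¼)*1)) = -54/(3 + (-¾ + ¼)) = -54/(3 - ½) = -54/5/2 = -54*⅖ = -108/5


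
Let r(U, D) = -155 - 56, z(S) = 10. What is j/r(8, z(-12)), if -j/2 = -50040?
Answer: -100080/211 ≈ -474.31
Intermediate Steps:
j = 100080 (j = -2*(-50040) = 100080)
r(U, D) = -211
j/r(8, z(-12)) = 100080/(-211) = 100080*(-1/211) = -100080/211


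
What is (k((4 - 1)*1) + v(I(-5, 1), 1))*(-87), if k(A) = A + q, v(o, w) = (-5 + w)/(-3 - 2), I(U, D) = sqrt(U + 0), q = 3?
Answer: -2958/5 ≈ -591.60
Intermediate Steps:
I(U, D) = sqrt(U)
v(o, w) = 1 - w/5 (v(o, w) = (-5 + w)/(-5) = (-5 + w)*(-1/5) = 1 - w/5)
k(A) = 3 + A (k(A) = A + 3 = 3 + A)
(k((4 - 1)*1) + v(I(-5, 1), 1))*(-87) = ((3 + (4 - 1)*1) + (1 - 1/5*1))*(-87) = ((3 + 3*1) + (1 - 1/5))*(-87) = ((3 + 3) + 4/5)*(-87) = (6 + 4/5)*(-87) = (34/5)*(-87) = -2958/5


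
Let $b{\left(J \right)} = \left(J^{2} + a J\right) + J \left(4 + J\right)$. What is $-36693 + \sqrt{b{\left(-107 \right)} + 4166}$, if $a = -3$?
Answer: $-36693 + \sqrt{26957} \approx -36529.0$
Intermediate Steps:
$b{\left(J \right)} = J^{2} - 3 J + J \left(4 + J\right)$ ($b{\left(J \right)} = \left(J^{2} - 3 J\right) + J \left(4 + J\right) = J^{2} - 3 J + J \left(4 + J\right)$)
$-36693 + \sqrt{b{\left(-107 \right)} + 4166} = -36693 + \sqrt{- 107 \left(1 + 2 \left(-107\right)\right) + 4166} = -36693 + \sqrt{- 107 \left(1 - 214\right) + 4166} = -36693 + \sqrt{\left(-107\right) \left(-213\right) + 4166} = -36693 + \sqrt{22791 + 4166} = -36693 + \sqrt{26957}$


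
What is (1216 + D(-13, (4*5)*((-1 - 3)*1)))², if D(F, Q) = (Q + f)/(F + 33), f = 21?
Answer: 588596121/400 ≈ 1.4715e+6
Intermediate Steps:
D(F, Q) = (21 + Q)/(33 + F) (D(F, Q) = (Q + 21)/(F + 33) = (21 + Q)/(33 + F))
(1216 + D(-13, (4*5)*((-1 - 3)*1)))² = (1216 + (21 + (4*5)*((-1 - 3)*1))/(33 - 13))² = (1216 + (21 + 20*(-4*1))/20)² = (1216 + (21 + 20*(-4))/20)² = (1216 + (21 - 80)/20)² = (1216 + (1/20)*(-59))² = (1216 - 59/20)² = (24261/20)² = 588596121/400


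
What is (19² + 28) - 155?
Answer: 234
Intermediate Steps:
(19² + 28) - 155 = (361 + 28) - 155 = 389 - 155 = 234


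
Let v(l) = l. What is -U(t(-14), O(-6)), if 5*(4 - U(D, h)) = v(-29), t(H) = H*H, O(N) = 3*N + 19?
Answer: -49/5 ≈ -9.8000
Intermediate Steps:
O(N) = 19 + 3*N
t(H) = H**2
U(D, h) = 49/5 (U(D, h) = 4 - 1/5*(-29) = 4 + 29/5 = 49/5)
-U(t(-14), O(-6)) = -1*49/5 = -49/5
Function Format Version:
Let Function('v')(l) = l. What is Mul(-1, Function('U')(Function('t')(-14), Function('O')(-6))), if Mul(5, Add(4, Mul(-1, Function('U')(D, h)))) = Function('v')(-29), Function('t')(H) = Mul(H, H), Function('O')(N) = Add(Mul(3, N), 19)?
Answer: Rational(-49, 5) ≈ -9.8000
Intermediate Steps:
Function('O')(N) = Add(19, Mul(3, N))
Function('t')(H) = Pow(H, 2)
Function('U')(D, h) = Rational(49, 5) (Function('U')(D, h) = Add(4, Mul(Rational(-1, 5), -29)) = Add(4, Rational(29, 5)) = Rational(49, 5))
Mul(-1, Function('U')(Function('t')(-14), Function('O')(-6))) = Mul(-1, Rational(49, 5)) = Rational(-49, 5)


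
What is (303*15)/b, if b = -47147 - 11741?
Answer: -4545/58888 ≈ -0.077180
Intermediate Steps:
b = -58888
(303*15)/b = (303*15)/(-58888) = 4545*(-1/58888) = -4545/58888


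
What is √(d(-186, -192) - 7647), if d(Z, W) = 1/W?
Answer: 5*I*√176187/24 ≈ 87.447*I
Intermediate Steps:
√(d(-186, -192) - 7647) = √(1/(-192) - 7647) = √(-1/192 - 7647) = √(-1468225/192) = 5*I*√176187/24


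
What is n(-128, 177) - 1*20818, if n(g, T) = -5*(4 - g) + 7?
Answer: -21471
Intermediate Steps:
n(g, T) = -13 + 5*g (n(g, T) = (-20 + 5*g) + 7 = -13 + 5*g)
n(-128, 177) - 1*20818 = (-13 + 5*(-128)) - 1*20818 = (-13 - 640) - 20818 = -653 - 20818 = -21471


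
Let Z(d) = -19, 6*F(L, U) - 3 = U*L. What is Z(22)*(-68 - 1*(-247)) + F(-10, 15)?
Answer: -6851/2 ≈ -3425.5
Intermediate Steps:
F(L, U) = ½ + L*U/6 (F(L, U) = ½ + (U*L)/6 = ½ + (L*U)/6 = ½ + L*U/6)
Z(22)*(-68 - 1*(-247)) + F(-10, 15) = -19*(-68 - 1*(-247)) + (½ + (⅙)*(-10)*15) = -19*(-68 + 247) + (½ - 25) = -19*179 - 49/2 = -3401 - 49/2 = -6851/2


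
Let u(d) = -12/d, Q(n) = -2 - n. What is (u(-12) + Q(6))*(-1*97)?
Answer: 679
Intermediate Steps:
(u(-12) + Q(6))*(-1*97) = (-12/(-12) + (-2 - 1*6))*(-1*97) = (-12*(-1/12) + (-2 - 6))*(-97) = (1 - 8)*(-97) = -7*(-97) = 679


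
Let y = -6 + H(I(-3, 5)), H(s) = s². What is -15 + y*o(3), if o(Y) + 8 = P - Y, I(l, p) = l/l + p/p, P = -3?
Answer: 13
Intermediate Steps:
I(l, p) = 2 (I(l, p) = 1 + 1 = 2)
o(Y) = -11 - Y (o(Y) = -8 + (-3 - Y) = -11 - Y)
y = -2 (y = -6 + 2² = -6 + 4 = -2)
-15 + y*o(3) = -15 - 2*(-11 - 1*3) = -15 - 2*(-11 - 3) = -15 - 2*(-14) = -15 + 28 = 13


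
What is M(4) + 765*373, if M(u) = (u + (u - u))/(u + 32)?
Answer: 2568106/9 ≈ 2.8535e+5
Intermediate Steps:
M(u) = u/(32 + u) (M(u) = (u + 0)/(32 + u) = u/(32 + u))
M(4) + 765*373 = 4/(32 + 4) + 765*373 = 4/36 + 285345 = 4*(1/36) + 285345 = ⅑ + 285345 = 2568106/9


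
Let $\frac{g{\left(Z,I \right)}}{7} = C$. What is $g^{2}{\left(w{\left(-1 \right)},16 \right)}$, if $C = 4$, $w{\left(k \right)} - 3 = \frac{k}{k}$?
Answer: $784$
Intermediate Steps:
$w{\left(k \right)} = 4$ ($w{\left(k \right)} = 3 + \frac{k}{k} = 3 + 1 = 4$)
$g{\left(Z,I \right)} = 28$ ($g{\left(Z,I \right)} = 7 \cdot 4 = 28$)
$g^{2}{\left(w{\left(-1 \right)},16 \right)} = 28^{2} = 784$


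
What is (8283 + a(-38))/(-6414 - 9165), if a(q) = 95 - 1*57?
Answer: -8321/15579 ≈ -0.53412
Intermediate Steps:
a(q) = 38 (a(q) = 95 - 57 = 38)
(8283 + a(-38))/(-6414 - 9165) = (8283 + 38)/(-6414 - 9165) = 8321/(-15579) = 8321*(-1/15579) = -8321/15579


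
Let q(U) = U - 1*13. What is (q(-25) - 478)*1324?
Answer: -683184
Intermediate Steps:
q(U) = -13 + U (q(U) = U - 13 = -13 + U)
(q(-25) - 478)*1324 = ((-13 - 25) - 478)*1324 = (-38 - 478)*1324 = -516*1324 = -683184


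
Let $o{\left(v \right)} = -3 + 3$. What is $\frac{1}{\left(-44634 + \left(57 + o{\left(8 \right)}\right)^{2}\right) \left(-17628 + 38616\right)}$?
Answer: $- \frac{1}{868588380} \approx -1.1513 \cdot 10^{-9}$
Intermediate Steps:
$o{\left(v \right)} = 0$
$\frac{1}{\left(-44634 + \left(57 + o{\left(8 \right)}\right)^{2}\right) \left(-17628 + 38616\right)} = \frac{1}{\left(-44634 + \left(57 + 0\right)^{2}\right) \left(-17628 + 38616\right)} = \frac{1}{\left(-44634 + 57^{2}\right) 20988} = \frac{1}{\left(-44634 + 3249\right) 20988} = \frac{1}{\left(-41385\right) 20988} = \frac{1}{-868588380} = - \frac{1}{868588380}$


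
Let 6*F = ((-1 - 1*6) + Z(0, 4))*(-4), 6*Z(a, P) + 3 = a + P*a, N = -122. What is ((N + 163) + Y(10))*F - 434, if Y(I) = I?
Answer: -179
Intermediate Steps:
Z(a, P) = -½ + a/6 + P*a/6 (Z(a, P) = -½ + (a + P*a)/6 = -½ + (a/6 + P*a/6) = -½ + a/6 + P*a/6)
F = 5 (F = (((-1 - 1*6) + (-½ + (⅙)*0 + (⅙)*4*0))*(-4))/6 = (((-1 - 6) + (-½ + 0 + 0))*(-4))/6 = ((-7 - ½)*(-4))/6 = (-15/2*(-4))/6 = (⅙)*30 = 5)
((N + 163) + Y(10))*F - 434 = ((-122 + 163) + 10)*5 - 434 = (41 + 10)*5 - 434 = 51*5 - 434 = 255 - 434 = -179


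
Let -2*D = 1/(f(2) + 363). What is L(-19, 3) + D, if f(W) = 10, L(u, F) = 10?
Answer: 7459/746 ≈ 9.9987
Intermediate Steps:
D = -1/746 (D = -1/(2*(10 + 363)) = -1/2/373 = -1/2*1/373 = -1/746 ≈ -0.0013405)
L(-19, 3) + D = 10 - 1/746 = 7459/746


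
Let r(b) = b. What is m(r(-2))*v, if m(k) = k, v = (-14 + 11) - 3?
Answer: 12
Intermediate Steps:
v = -6 (v = -3 - 3 = -6)
m(r(-2))*v = -2*(-6) = 12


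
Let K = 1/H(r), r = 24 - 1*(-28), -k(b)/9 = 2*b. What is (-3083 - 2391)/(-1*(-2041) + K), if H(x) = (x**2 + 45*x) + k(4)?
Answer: -1183336/441211 ≈ -2.6820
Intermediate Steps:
k(b) = -18*b
r = 52 (r = 24 + 28 = 52)
H(x) = -72 + x**2 + 45*x (H(x) = (x**2 + 45*x) - 18*4 = (x**2 + 45*x) - 72 = -72 + x**2 + 45*x)
K = 1/4972 (K = 1/(-72 + 52**2 + 45*52) = 1/(-72 + 2704 + 2340) = 1/4972 ≈ 0.00020113)
(-3083 - 2391)/(-1*(-2041) + K) = (-3083 - 2391)/(-1*(-2041) + 1/4972) = -5474/(2041 + 1/4972) = -5474/10147853/4972 = -5474*4972/10147853 = -1183336/441211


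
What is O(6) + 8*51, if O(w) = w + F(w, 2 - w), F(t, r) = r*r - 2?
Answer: 428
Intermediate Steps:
F(t, r) = -2 + r² (F(t, r) = r² - 2 = -2 + r²)
O(w) = -2 + w + (2 - w)² (O(w) = w + (-2 + (2 - w)²) = -2 + w + (2 - w)²)
O(6) + 8*51 = (-2 + 6 + (-2 + 6)²) + 8*51 = (-2 + 6 + 4²) + 408 = (-2 + 6 + 16) + 408 = 20 + 408 = 428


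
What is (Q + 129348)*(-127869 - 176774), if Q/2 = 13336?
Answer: -47530400860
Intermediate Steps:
Q = 26672 (Q = 2*13336 = 26672)
(Q + 129348)*(-127869 - 176774) = (26672 + 129348)*(-127869 - 176774) = 156020*(-304643) = -47530400860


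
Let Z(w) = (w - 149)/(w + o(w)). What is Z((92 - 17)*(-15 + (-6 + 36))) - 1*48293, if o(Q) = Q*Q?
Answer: -30587578387/633375 ≈ -48293.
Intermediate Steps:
o(Q) = Q**2
Z(w) = (-149 + w)/(w + w**2) (Z(w) = (w - 149)/(w + w**2) = (-149 + w)/(w + w**2))
Z((92 - 17)*(-15 + (-6 + 36))) - 1*48293 = (-149 + (92 - 17)*(-15 + (-6 + 36)))/((((92 - 17)*(-15 + (-6 + 36))))*(1 + (92 - 17)*(-15 + (-6 + 36)))) - 1*48293 = (-149 + 75*(-15 + 30))/(((75*(-15 + 30)))*(1 + 75*(-15 + 30))) - 48293 = (-149 + 75*15)/(((75*15))*(1 + 75*15)) - 48293 = (-149 + 1125)/(1125*(1 + 1125)) - 48293 = (1/1125)*976/1126 - 48293 = (1/1125)*(1/1126)*976 - 48293 = 488/633375 - 48293 = -30587578387/633375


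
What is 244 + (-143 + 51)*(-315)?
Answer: 29224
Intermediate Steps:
244 + (-143 + 51)*(-315) = 244 - 92*(-315) = 244 + 28980 = 29224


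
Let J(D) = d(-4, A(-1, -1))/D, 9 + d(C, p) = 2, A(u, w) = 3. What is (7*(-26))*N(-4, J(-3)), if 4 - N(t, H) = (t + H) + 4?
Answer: -910/3 ≈ -303.33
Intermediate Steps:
d(C, p) = -7 (d(C, p) = -9 + 2 = -7)
J(D) = -7/D
N(t, H) = -H - t (N(t, H) = 4 - ((t + H) + 4) = 4 - ((H + t) + 4) = 4 - (4 + H + t) = 4 + (-4 - H - t) = -H - t)
(7*(-26))*N(-4, J(-3)) = (7*(-26))*(-(-7)/(-3) - 1*(-4)) = -182*(-(-7)*(-1)/3 + 4) = -182*(-1*7/3 + 4) = -182*(-7/3 + 4) = -182*5/3 = -910/3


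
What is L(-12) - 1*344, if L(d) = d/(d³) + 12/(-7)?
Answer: -348473/1008 ≈ -345.71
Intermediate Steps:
L(d) = -12/7 + d⁻² (L(d) = d/d³ + 12*(-⅐) = d⁻² - 12/7 = -12/7 + d⁻²)
L(-12) - 1*344 = (-12/7 + (-12)⁻²) - 1*344 = (-12/7 + 1/144) - 344 = -1721/1008 - 344 = -348473/1008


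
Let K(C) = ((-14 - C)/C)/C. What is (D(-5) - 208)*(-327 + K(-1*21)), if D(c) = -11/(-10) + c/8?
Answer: 1425005/21 ≈ 67857.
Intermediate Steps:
D(c) = 11/10 + c/8 (D(c) = -11*(-⅒) + c*(⅛) = 11/10 + c/8)
K(C) = (-14 - C)/C² (K(C) = ((-14 - C)/C)/C = (-14 - C)/C²)
(D(-5) - 208)*(-327 + K(-1*21)) = ((11/10 + (⅛)*(-5)) - 208)*(-327 + (-14 - (-1)*21)/(-1*21)²) = ((11/10 - 5/8) - 208)*(-327 + (-14 - 1*(-21))/(-21)²) = (19/40 - 208)*(-327 + (-14 + 21)/441) = -8301*(-327 + (1/441)*7)/40 = -8301*(-327 + 1/63)/40 = -8301/40*(-20600/63) = 1425005/21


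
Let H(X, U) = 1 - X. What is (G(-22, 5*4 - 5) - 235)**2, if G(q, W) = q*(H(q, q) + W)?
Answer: 1147041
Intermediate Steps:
G(q, W) = q*(1 + W - q) (G(q, W) = q*((1 - q) + W) = q*(1 + W - q))
(G(-22, 5*4 - 5) - 235)**2 = (-22*(1 + (5*4 - 5) - 1*(-22)) - 235)**2 = (-22*(1 + (20 - 5) + 22) - 235)**2 = (-22*(1 + 15 + 22) - 235)**2 = (-22*38 - 235)**2 = (-836 - 235)**2 = (-1071)**2 = 1147041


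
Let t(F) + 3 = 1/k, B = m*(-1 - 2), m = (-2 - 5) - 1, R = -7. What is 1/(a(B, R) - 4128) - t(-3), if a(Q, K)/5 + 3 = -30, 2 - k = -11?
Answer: 163121/55809 ≈ 2.9228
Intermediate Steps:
k = 13 (k = 2 - 1*(-11) = 2 + 11 = 13)
m = -8 (m = -7 - 1 = -8)
B = 24 (B = -8*(-1 - 2) = -8*(-3) = 24)
a(Q, K) = -165 (a(Q, K) = -15 + 5*(-30) = -15 - 150 = -165)
t(F) = -38/13 (t(F) = -3 + 1/13 = -38/13)
1/(a(B, R) - 4128) - t(-3) = 1/(-165 - 4128) - 1*(-38/13) = 1/(-4293) + 38/13 = -1/4293 + 38/13 = 163121/55809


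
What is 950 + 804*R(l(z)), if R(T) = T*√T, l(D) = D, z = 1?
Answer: 1754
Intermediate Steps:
R(T) = T^(3/2)
950 + 804*R(l(z)) = 950 + 804*1^(3/2) = 950 + 804*1 = 950 + 804 = 1754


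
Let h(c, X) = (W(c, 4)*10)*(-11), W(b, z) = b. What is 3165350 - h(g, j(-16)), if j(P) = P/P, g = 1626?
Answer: 3344210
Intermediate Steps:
j(P) = 1
h(c, X) = -110*c (h(c, X) = (c*10)*(-11) = (10*c)*(-11) = -110*c)
3165350 - h(g, j(-16)) = 3165350 - (-110)*1626 = 3165350 - 1*(-178860) = 3165350 + 178860 = 3344210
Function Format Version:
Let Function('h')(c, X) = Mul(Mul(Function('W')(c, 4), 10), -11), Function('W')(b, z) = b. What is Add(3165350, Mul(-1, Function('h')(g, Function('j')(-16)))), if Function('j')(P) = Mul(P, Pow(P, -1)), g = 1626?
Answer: 3344210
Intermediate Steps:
Function('j')(P) = 1
Function('h')(c, X) = Mul(-110, c) (Function('h')(c, X) = Mul(Mul(c, 10), -11) = Mul(Mul(10, c), -11) = Mul(-110, c))
Add(3165350, Mul(-1, Function('h')(g, Function('j')(-16)))) = Add(3165350, Mul(-1, Mul(-110, 1626))) = Add(3165350, Mul(-1, -178860)) = Add(3165350, 178860) = 3344210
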